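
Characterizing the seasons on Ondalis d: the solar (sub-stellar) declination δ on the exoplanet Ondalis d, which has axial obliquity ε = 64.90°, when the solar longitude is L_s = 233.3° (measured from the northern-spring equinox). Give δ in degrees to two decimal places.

sin δ = sin ε · sin L_s = sin 64.90° × sin 233.3° = -0.726063.
δ = arcsin(-0.726063) = -46.56°.

δ = -46.56°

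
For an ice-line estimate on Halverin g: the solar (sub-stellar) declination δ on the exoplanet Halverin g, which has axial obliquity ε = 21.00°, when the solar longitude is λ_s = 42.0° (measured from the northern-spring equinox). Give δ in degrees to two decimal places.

δ = +13.87°

sin δ = sin ε · sin λ_s = sin 21.00° × sin 42.0° = 0.239795.
δ = arcsin(0.239795) = +13.87°.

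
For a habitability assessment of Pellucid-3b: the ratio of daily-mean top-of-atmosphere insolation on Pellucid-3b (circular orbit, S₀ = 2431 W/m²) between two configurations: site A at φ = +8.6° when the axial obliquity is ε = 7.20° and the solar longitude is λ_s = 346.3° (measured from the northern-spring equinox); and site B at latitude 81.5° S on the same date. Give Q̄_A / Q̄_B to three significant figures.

— Configuration A (φ=+8.6°):
Solar declination: sin δ = sin ε · sin λ_s = sin 7.20° × sin 346.3° = -0.02968, so δ = -1.701°.
cos H₀ = −tan(+8.6°) tan(-1.701°) = 0.0045, H₀ = 1.5663 rad.
Bracket: H₀ sin φ sin δ + cos φ cos δ sin H₀ = 1.5663×0.14954×-0.02968 + 0.98876×0.99956×0.99999 = -0.006952 + 0.988315 = 0.981363.
Q̄ = (S₀/π) × [bracket] = (2431/π) × 0.981363 = 759.39 W/m².
— Configuration B (φ=-81.5°):
cos H₀ = −tan(-81.5°) tan(-1.701°) = -0.1987, H₀ = 1.7708 rad.
Bracket: H₀ sin φ sin δ + cos φ cos δ sin H₀ = 1.7708×-0.98902×-0.02968 + 0.14781×0.99956×0.98006 = 0.051980 + 0.144799 = 0.196779.
Q̄ = (S₀/π) × [bracket] = (2431/π) × 0.196779 = 152.27 W/m².
Ratio Q̄_A / Q̄_B = 759.39 / 152.27 = 4.987.

Q̄_A / Q̄_B ≈ 4.99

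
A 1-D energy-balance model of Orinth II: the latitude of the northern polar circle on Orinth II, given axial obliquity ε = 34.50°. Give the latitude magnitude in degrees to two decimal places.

The polar circle is the lowest latitude that experiences at least one full rotation of continuous daylight at the northern-summer solstice; it lies at |ϕ| = 90° − ε = 90° − 34.50° = 55.50°.

55.50°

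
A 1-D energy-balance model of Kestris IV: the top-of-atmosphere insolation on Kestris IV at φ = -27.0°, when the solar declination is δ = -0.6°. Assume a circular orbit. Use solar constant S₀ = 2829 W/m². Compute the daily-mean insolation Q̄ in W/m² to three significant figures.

Q̄ ≈ 809 W/m²

cos H₀ = −tan(-27.0°) tan(-0.600°) = -0.0053, H₀ = 1.5761 rad.
Bracket: H₀ sin φ sin δ + cos φ cos δ sin H₀ = 1.5761×-0.45399×-0.01047 + 0.89101×0.99995×0.99999 = 0.007492 + 0.890957 = 0.898449.
Q̄ = (S₀/π) × [bracket] = (2829/π) × 0.898449 = 809.1 W/m².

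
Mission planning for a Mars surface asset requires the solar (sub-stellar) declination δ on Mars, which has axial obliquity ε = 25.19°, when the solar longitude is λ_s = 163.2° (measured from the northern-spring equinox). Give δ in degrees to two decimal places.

sin δ = sin ε · sin λ_s = sin 25.19° × sin 163.2° = 0.123018.
δ = arcsin(0.123018) = +7.07°.

δ = +7.07°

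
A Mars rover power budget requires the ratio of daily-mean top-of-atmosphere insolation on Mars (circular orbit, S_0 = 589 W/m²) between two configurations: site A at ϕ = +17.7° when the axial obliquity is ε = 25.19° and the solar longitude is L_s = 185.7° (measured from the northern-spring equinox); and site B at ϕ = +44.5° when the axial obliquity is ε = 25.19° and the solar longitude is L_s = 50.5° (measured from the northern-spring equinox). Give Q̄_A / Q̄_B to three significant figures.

— Configuration A (ϕ=+17.7°):
Solar declination: sin δ = sin ε · sin L_s = sin 25.19° × sin 185.7° = -0.04227, so δ = -2.423°.
cos h₀ = −tan(+17.7°) tan(-2.423°) = 0.0135, h₀ = 1.5573 rad.
Bracket: h₀ sin ϕ sin δ + cos ϕ cos δ sin h₀ = 1.5573×0.30403×-0.04227 + 0.95266×0.99911×0.99991 = -0.020013 + 0.951726 = 0.931713.
Q̄ = (S_0/π) × [bracket] = (589/π) × 0.931713 = 174.68 W/m².
— Configuration B (ϕ=+44.5°):
Solar declination: sin δ = sin ε · sin L_s = sin 25.19° × sin 50.5° = 0.32842, so δ = +19.173°.
cos h₀ = −tan(+44.5°) tan(+19.173°) = -0.3417, h₀ = 1.9195 rad.
Bracket: h₀ sin ϕ sin δ + cos ϕ cos δ sin h₀ = 1.9195×0.70091×0.32842 + 0.71325×0.94453×0.93981 = 0.441855 + 0.633137 = 1.074992.
Q̄ = (S_0/π) × [bracket] = (589/π) × 1.074992 = 201.54 W/m².
Ratio Q̄_A / Q̄_B = 174.68 / 201.54 = 0.8667.

Q̄_A / Q̄_B ≈ 0.867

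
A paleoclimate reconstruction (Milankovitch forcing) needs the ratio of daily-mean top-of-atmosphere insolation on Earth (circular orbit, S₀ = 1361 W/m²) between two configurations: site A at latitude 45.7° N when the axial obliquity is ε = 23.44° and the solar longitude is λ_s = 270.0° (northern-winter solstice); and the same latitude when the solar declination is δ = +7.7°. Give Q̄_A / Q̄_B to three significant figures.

Q̄_A / Q̄_B ≈ 0.304

— Configuration A (φ=+45.7°):
Solar declination: sin δ = sin ε · sin λ_s = sin 23.44° × sin 270.0° = -0.39779, so δ = -23.440°.
cos H₀ = −tan(+45.7°) tan(-23.440°) = 0.4443, H₀ = 1.1104 rad.
Bracket: H₀ sin φ sin δ + cos φ cos δ sin H₀ = 1.1104×0.71569×-0.39779 + 0.69842×0.91748×0.89588 = -0.316125 + 0.574068 = 0.257943.
Q̄ = (S₀/π) × [bracket] = (1361/π) × 0.257943 = 111.75 W/m².
— Configuration B (φ=+45.7°):
cos H₀ = −tan(+45.7°) tan(+7.700°) = -0.1386, H₀ = 1.7098 rad.
Bracket: H₀ sin φ sin δ + cos φ cos δ sin H₀ = 1.7098×0.71569×0.13399 + 0.69842×0.99098×0.99036 = 0.163962 + 0.685448 = 0.849410.
Q̄ = (S₀/π) × [bracket] = (1361/π) × 0.849410 = 367.98 W/m².
Ratio Q̄_A / Q̄_B = 111.75 / 367.98 = 0.3037.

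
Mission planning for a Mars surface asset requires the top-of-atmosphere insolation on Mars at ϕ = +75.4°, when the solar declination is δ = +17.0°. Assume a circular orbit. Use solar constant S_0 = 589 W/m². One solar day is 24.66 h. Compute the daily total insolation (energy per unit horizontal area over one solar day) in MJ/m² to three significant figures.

14.8 MJ/m²

cos h₀ = −tan(+75.4°) tan(+17.000°) = -1.1737 ≤ −1 ⇒ polar day, h₀ = π.
Bracket: h₀ sin ϕ sin δ + cos ϕ cos δ sin h₀ = 3.1416×0.96771×0.29237 + 0.25207×0.95630×0.00000 = 0.888851 + 0.000000 = 0.888851.
Q̄ = (S_0/π) × [bracket] = (589/π) × 0.888851 = 166.65 W/m².
Daily total = Q̄ × 24.66 h × 3600 s/h = 166.65 × 24.66 × 3600 / 10⁶ = 14.79 MJ/m².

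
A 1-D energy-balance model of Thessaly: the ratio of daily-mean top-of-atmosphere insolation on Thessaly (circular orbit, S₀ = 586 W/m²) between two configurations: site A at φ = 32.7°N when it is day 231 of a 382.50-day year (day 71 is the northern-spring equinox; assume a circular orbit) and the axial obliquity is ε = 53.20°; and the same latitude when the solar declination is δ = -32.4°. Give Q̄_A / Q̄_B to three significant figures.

— Configuration A (φ=+32.7°):
Solar longitude: λ_s = 360° × (231 − 71)/382.50 = 150.588°.
sin δ = sin 53.20° × sin 150.588° = 0.39323, so δ = +23.155°.
cos H₀ = −tan(+32.7°) tan(+23.155°) = -0.2746, H₀ = 1.8489 rad.
Bracket: H₀ sin φ sin δ + cos φ cos δ sin H₀ = 1.8489×0.54024×0.39323 + 0.84151×0.91944×0.96157 = 0.392778 + 0.743984 = 1.136762.
Q̄ = (S₀/π) × [bracket] = (586/π) × 1.136762 = 212.04 W/m².
— Configuration B (φ=+32.7°):
cos H₀ = −tan(+32.7°) tan(-32.400°) = 0.4074, H₀ = 1.1512 rad.
Bracket: H₀ sin φ sin δ + cos φ cos δ sin H₀ = 1.1512×0.54024×-0.53583 + 0.84151×0.84433×0.91324 = -0.333246 + 0.648868 = 0.315622.
Q̄ = (S₀/π) × [bracket] = (586/π) × 0.315622 = 58.873 W/m².
Ratio Q̄_A / Q̄_B = 212.04 / 58.873 = 3.602.

Q̄_A / Q̄_B ≈ 3.60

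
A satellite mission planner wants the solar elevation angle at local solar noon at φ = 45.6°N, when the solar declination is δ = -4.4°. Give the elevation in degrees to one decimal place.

At local noon the hour angle is zero, so the zenith angle equals |φ − δ| = |+45.6° − (-4.400°)| = 50.000°.
Elevation = 90° − 50.000° = 40.0°.

40.0°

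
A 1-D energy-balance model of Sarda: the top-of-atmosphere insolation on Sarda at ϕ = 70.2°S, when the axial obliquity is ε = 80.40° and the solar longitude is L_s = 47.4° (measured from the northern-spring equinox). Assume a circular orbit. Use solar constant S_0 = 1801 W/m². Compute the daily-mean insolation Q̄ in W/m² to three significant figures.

Solar declination: sin δ = sin ε · sin L_s = sin 80.40° × sin 47.4° = 0.72579, so δ = +46.535°.
cos h₀ = −tan(-70.2°) tan(+46.535°) = 2.9305 ≥ 1 ⇒ polar night, h₀ = 0 and Q̄ = 0.

Q̄ ≈ 0.00 W/m²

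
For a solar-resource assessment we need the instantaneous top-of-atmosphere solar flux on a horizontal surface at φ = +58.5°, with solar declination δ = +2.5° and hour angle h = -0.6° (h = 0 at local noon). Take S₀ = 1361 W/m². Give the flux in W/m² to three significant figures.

cos θ_z = sin φ sin δ + cos φ cos δ cos h = 0.037192 + 0.521973 = 0.559165.
Flux = S₀ · cos θ_z = 1361 × 0.559165 = 761.0 W/m².

761 W/m²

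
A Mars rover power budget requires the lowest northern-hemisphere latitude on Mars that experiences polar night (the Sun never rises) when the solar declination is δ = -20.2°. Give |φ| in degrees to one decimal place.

Polar night requires cos H₀ = −tan φ tan δ ≥ 1, i.e. tan φ tan δ ≤ −1.
The boundary is |tan φ| · |tan δ| = 1, so |φ| = 90° − |δ| = 90° − 20.2° = 69.8° in the northern hemisphere.

|φ| = 69.8°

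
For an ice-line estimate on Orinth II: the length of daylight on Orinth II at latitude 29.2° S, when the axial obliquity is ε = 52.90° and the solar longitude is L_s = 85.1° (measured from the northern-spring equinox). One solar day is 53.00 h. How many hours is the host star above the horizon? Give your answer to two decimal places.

12.65 h

Solar declination: sin δ = sin ε · sin L_s = sin 52.90° × sin 85.1° = 0.79467, so δ = +52.624°.
cos h₀ = −tan ϕ · tan δ = −tan(-29.2°) × tan(+52.624°) = 0.7316, so h₀ = 0.7501 rad = 42.98°.
Daylight = 2h₀/(2π) × 53.00 h = (0.7501/π) × 53.00 = 12.65 h.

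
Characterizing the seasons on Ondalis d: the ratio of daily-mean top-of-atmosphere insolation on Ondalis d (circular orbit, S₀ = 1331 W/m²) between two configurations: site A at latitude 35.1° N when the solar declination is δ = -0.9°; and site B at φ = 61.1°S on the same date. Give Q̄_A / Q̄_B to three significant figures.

— Configuration A (φ=+35.1°):
cos H₀ = −tan(+35.1°) tan(-0.900°) = 0.0110, H₀ = 1.5598 rad.
Bracket: H₀ sin φ sin δ + cos φ cos δ sin H₀ = 1.5598×0.57501×-0.01571 + 0.81815×0.99988×0.99994 = -0.014090 + 0.818003 = 0.803913.
Q̄ = (S₀/π) × [bracket] = (1331/π) × 0.803913 = 340.59 W/m².
— Configuration B (φ=-61.1°):
cos H₀ = −tan(-61.1°) tan(-0.900°) = -0.0285, H₀ = 1.5993 rad.
Bracket: H₀ sin φ sin δ + cos φ cos δ sin H₀ = 1.5993×-0.87546×-0.01571 + 0.48328×0.99988×0.99960 = 0.021996 + 0.483029 = 0.505025.
Q̄ = (S₀/π) × [bracket] = (1331/π) × 0.505025 = 213.96 W/m².
Ratio Q̄_A / Q̄_B = 340.59 / 213.96 = 1.592.

Q̄_A / Q̄_B ≈ 1.59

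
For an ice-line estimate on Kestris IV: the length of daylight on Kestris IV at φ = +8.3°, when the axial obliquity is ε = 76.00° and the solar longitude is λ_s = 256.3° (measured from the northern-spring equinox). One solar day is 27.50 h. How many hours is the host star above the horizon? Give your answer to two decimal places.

Solar declination: sin δ = sin ε · sin λ_s = sin 76.00° × sin 256.3° = -0.94269, so δ = -70.508°.
cos H₀ = −tan φ · tan δ = −tan(+8.3°) × tan(-70.508°) = 0.4122, so H₀ = 1.1460 rad = 65.66°.
Daylight = 2H₀/(2π) × 27.50 h = (1.1460/π) × 27.50 = 10.03 h.

10.03 h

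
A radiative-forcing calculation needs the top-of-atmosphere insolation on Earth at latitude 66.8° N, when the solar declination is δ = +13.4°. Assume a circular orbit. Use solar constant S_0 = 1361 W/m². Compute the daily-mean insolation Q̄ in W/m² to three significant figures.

cos h₀ = −tan(+66.8°) tan(+13.400°) = -0.5558, h₀ = 2.1602 rad.
Bracket: h₀ sin ϕ sin δ + cos ϕ cos δ sin h₀ = 2.1602×0.91914×0.23175 + 0.39394×0.97278×0.83129 = 0.460146 + 0.318564 = 0.778710.
Q̄ = (S_0/π) × [bracket] = (1361/π) × 0.778710 = 337.4 W/m².

Q̄ ≈ 337 W/m²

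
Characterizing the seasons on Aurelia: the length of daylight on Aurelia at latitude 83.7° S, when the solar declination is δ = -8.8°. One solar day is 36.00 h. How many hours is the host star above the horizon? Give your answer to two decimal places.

Sunrise equation: cos H₀ = −tan φ · tan δ = -1.4022 ≤ −1, so the host star never sets (polar day) and H₀ = π.
Daylight = 2H₀/(2π) × 36.00 h = (3.1416/π) × 36.00 = 36.00 h.

36.00 h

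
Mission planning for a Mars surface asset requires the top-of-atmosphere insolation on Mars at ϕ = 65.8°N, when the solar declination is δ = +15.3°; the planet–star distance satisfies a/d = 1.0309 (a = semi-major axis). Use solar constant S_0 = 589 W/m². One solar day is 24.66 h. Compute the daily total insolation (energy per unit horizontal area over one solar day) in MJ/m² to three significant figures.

cos h₀ = −tan(+65.8°) tan(+15.300°) = -0.6087, h₀ = 2.2252 rad.
Bracket: h₀ sin ϕ sin δ + cos ϕ cos δ sin h₀ = 2.2252×0.91212×0.26387 + 0.40992×0.96456×0.79339 = 0.535564 + 0.313700 = 0.849264.
Inverse-square distance factor (a/d)² = 1.0309² = 1.062755.
Q̄ = (S_0/π) × 1.062755 × [bracket] = (589/π) × 1.062755 × 0.849264 = 169.22 W/m².
Daily total = Q̄ × 24.66 h × 3600 s/h = 169.22 × 24.66 × 3600 / 10⁶ = 15.02 MJ/m².

15.0 MJ/m²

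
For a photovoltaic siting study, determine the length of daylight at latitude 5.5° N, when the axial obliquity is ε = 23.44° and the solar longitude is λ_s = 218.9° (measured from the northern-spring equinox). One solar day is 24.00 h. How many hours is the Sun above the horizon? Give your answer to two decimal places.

Solar declination: sin δ = sin ε · sin λ_s = sin 23.44° × sin 218.9° = -0.24980, so δ = -14.465°.
cos H₀ = −tan φ · tan δ = −tan(+5.5°) × tan(-14.465°) = 0.0248, so H₀ = 1.5460 rad = 88.58°.
Daylight = 2H₀/(2π) × 24.00 h = (1.5460/π) × 24.00 = 11.81 h.

11.81 h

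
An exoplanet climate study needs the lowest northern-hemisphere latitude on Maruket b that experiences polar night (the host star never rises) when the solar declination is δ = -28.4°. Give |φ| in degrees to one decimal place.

Polar night requires cos H₀ = −tan φ tan δ ≥ 1, i.e. tan φ tan δ ≤ −1.
The boundary is |tan φ| · |tan δ| = 1, so |φ| = 90° − |δ| = 90° − 28.4° = 61.6° in the northern hemisphere.

|φ| = 61.6°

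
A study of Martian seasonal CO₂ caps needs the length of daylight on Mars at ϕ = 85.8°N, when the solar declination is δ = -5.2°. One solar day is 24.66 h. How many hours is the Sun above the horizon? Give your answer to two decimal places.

0.00 h

cos h₀ = −tan ϕ · tan δ = 1.2393 ≥ 1, so the Sun never rises (polar night) and h₀ = 0.
Daylight = 2h₀/(2π) × 24.66 h = (0.0000/π) × 24.66 = 0.00 h.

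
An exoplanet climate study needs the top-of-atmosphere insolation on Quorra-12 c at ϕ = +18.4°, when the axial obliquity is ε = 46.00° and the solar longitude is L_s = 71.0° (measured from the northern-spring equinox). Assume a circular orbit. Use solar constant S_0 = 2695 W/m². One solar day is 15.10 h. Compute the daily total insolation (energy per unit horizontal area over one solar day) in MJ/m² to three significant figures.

Solar declination: sin δ = sin ε · sin L_s = sin 46.00° × sin 71.0° = 0.68015, so δ = +42.855°.
cos h₀ = −tan(+18.4°) tan(+42.855°) = -0.3086, h₀ = 1.8846 rad.
Bracket: h₀ sin ϕ sin δ + cos ϕ cos δ sin h₀ = 1.8846×0.31565×0.68015 + 0.94888×0.73307×0.95118 = 0.404604 + 0.661636 = 1.066240.
Q̄ = (S_0/π) × [bracket] = (2695/π) × 1.066240 = 914.67 W/m².
Daily total = Q̄ × 15.10 h × 3600 s/h = 914.67 × 15.10 × 3600 / 10⁶ = 49.72 MJ/m².

49.7 MJ/m²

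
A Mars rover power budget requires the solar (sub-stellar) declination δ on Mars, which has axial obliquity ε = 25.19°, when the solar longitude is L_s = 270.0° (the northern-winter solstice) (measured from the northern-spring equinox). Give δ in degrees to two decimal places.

sin δ = sin ε · sin L_s = sin 25.19° × sin 270.0° = -0.425621.
δ = arcsin(-0.425621) = -25.19°.

δ = -25.19°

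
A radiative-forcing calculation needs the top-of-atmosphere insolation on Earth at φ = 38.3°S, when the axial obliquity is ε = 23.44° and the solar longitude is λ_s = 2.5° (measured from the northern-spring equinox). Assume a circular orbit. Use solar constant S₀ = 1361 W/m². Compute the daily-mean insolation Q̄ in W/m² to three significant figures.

Q̄ ≈ 333 W/m²

Solar declination: sin δ = sin ε · sin λ_s = sin 23.44° × sin 2.5° = 0.01735, so δ = +0.994°.
cos H₀ = −tan(-38.3°) tan(+0.994°) = 0.0137, H₀ = 1.5571 rad.
Bracket: H₀ sin φ sin δ + cos φ cos δ sin H₀ = 1.5571×-0.61978×0.01735 + 0.78478×0.99985×0.99991 = -0.016744 + 0.784592 = 0.767848.
Q̄ = (S₀/π) × [bracket] = (1361/π) × 0.767848 = 332.6 W/m².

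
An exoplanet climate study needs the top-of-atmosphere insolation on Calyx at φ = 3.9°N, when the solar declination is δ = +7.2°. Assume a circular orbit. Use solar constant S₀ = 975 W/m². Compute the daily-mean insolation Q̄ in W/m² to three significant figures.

cos H₀ = −tan(+3.9°) tan(+7.200°) = -0.0086, H₀ = 1.5794 rad.
Bracket: H₀ sin φ sin δ + cos φ cos δ sin H₀ = 1.5794×0.06802×0.12533 + 0.99768×0.99211×0.99996 = 0.013464 + 0.989769 = 1.003233.
Q̄ = (S₀/π) × [bracket] = (975/π) × 1.003233 = 311.4 W/m².

Q̄ ≈ 311 W/m²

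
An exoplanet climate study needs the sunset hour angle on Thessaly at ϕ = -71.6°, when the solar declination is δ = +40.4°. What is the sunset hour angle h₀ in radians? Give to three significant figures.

cos h₀ = −tan ϕ · tan δ = 2.5584 ≥ 1, so the host star never rises (polar night) and h₀ = 0.

h₀ = 0.00 rad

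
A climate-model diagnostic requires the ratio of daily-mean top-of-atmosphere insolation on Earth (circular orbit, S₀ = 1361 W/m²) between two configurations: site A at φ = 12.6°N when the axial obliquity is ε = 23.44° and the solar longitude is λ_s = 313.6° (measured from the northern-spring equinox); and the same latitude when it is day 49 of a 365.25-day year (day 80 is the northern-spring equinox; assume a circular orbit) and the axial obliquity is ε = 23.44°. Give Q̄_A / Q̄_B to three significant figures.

Q̄_A / Q̄_B ≈ 0.944

— Configuration A (φ=+12.6°):
Solar declination: sin δ = sin ε · sin λ_s = sin 23.44° × sin 313.6° = -0.28807, so δ = -16.742°.
cos H₀ = −tan(+12.6°) tan(-16.742°) = 0.0672, H₀ = 1.5035 rad.
Bracket: H₀ sin φ sin δ + cos φ cos δ sin H₀ = 1.5035×0.21814×-0.28807 + 0.97592×0.95761×0.99774 = -0.094479 + 0.932439 = 0.837960.
Q̄ = (S₀/π) × [bracket] = (1361/π) × 0.837960 = 363.02 W/m².
— Configuration B (φ=+12.6°):
Solar longitude: λ_s = 360° × (49 − 80)/365.25 = -30.554°, i.e. -30.554° + 360° = 329.446°.
sin δ = sin 23.44° × sin 329.446° = -0.20222, so δ = -11.667°.
cos H₀ = −tan(+12.6°) tan(-11.667°) = 0.0462, H₀ = 1.5246 rad.
Bracket: H₀ sin φ sin δ + cos φ cos δ sin H₀ = 1.5246×0.21814×-0.20222 + 0.97592×0.97934×0.99893 = -0.067254 + 0.954735 = 0.887481.
Q̄ = (S₀/π) × [bracket] = (1361/π) × 0.887481 = 384.47 W/m².
Ratio Q̄_A / Q̄_B = 363.02 / 384.47 = 0.9442.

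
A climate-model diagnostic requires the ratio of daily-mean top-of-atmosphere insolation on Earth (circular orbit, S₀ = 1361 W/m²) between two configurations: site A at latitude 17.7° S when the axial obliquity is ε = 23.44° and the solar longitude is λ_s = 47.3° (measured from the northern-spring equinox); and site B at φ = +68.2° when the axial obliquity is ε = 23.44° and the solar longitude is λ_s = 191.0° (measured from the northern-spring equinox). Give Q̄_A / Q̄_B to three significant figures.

— Configuration A (φ=-17.7°):
Solar declination: sin δ = sin ε · sin λ_s = sin 23.44° × sin 47.3° = 0.29234, so δ = +16.998°.
cos H₀ = −tan(-17.7°) tan(+16.998°) = 0.0976, H₀ = 1.4731 rad.
Bracket: H₀ sin φ sin δ + cos φ cos δ sin H₀ = 1.4731×-0.30403×0.29234 + 0.95266×0.95631×0.99523 = -0.130929 + 0.906693 = 0.775764.
Q̄ = (S₀/π) × [bracket] = (1361/π) × 0.775764 = 336.08 W/m².
— Configuration B (φ=+68.2°):
Solar declination: sin δ = sin ε · sin λ_s = sin 23.44° × sin 191.0° = -0.07590, so δ = -4.353°.
cos H₀ = −tan(+68.2°) tan(-4.353°) = 0.1903, H₀ = 1.3793 rad.
Bracket: H₀ sin φ sin δ + cos φ cos δ sin H₀ = 1.3793×0.92849×-0.07590 + 0.37137×0.99712×0.98172 = -0.097203 + 0.363531 = 0.266328.
Q̄ = (S₀/π) × [bracket] = (1361/π) × 0.266328 = 115.38 W/m².
Ratio Q̄_A / Q̄_B = 336.08 / 115.38 = 2.913.

Q̄_A / Q̄_B ≈ 2.91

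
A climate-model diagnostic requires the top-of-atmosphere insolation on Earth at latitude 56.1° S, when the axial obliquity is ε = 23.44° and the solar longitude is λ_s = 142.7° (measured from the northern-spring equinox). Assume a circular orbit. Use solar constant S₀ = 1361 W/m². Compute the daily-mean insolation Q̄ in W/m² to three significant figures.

Solar declination: sin δ = sin ε · sin λ_s = sin 23.44° × sin 142.7° = 0.24106, so δ = +13.949°.
cos H₀ = −tan(-56.1°) tan(+13.949°) = 0.3696, H₀ = 1.1922 rad.
Bracket: H₀ sin φ sin δ + cos φ cos δ sin H₀ = 1.1922×-0.83001×0.24106 + 0.55775×0.97051×0.92918 = -0.238538 + 0.502967 = 0.264429.
Q̄ = (S₀/π) × [bracket] = (1361/π) × 0.264429 = 114.6 W/m².

Q̄ ≈ 115 W/m²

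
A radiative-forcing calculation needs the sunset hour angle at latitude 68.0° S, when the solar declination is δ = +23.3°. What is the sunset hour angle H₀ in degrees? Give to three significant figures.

cos H₀ = −tan φ · tan δ = 1.0659 ≥ 1, so the Sun never rises (polar night) and H₀ = 0.

H₀ = 0.00°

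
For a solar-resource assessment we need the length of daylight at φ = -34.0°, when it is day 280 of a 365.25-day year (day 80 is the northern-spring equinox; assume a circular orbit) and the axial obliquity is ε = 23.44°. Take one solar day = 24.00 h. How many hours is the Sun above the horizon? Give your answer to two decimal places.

Solar longitude: λ_s = 360° × (280 − 80)/365.25 = 197.125°.
sin δ = sin 23.44° × sin 197.125° = -0.11713, so δ = -6.727°.
cos H₀ = −tan φ · tan δ = −tan(-34.0°) × tan(-6.727°) = -0.0796, so H₀ = 1.6504 rad = 94.56°.
Daylight = 2H₀/(2π) × 24.00 h = (1.6504/π) × 24.00 = 12.61 h.

12.61 h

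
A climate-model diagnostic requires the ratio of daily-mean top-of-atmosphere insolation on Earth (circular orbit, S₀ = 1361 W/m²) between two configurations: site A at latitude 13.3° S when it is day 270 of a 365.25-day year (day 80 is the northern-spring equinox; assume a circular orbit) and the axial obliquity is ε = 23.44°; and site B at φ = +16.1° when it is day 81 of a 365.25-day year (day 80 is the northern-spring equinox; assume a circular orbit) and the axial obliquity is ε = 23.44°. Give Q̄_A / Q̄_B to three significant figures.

Q̄_A / Q̄_B ≈ 1.03

— Configuration A (φ=-13.3°):
Solar longitude: λ_s = 360° × (270 − 80)/365.25 = 187.269°.
sin δ = sin 23.44° × sin 187.269° = -0.05033, so δ = -2.885°.
cos H₀ = −tan(-13.3°) tan(-2.885°) = -0.0119, H₀ = 1.5827 rad.
Bracket: H₀ sin φ sin δ + cos φ cos δ sin H₀ = 1.5827×-0.23005×-0.05033 + 0.97318×0.99873×0.99993 = 0.018325 + 0.971876 = 0.990201.
Q̄ = (S₀/π) × [bracket] = (1361/π) × 0.990201 = 428.97 W/m².
— Configuration B (φ=+16.1°):
Solar longitude: λ_s = 360° × (81 − 80)/365.25 = 0.986°.
sin δ = sin 23.44° × sin 0.986° = 0.00684, so δ = +0.392°.
cos H₀ = −tan(+16.1°) tan(+0.392°) = -0.0020, H₀ = 1.5728 rad.
Bracket: H₀ sin φ sin δ + cos φ cos δ sin H₀ = 1.5728×0.27731×0.00684 + 0.96078×0.99998×1.00000 = 0.002983 + 0.960761 = 0.963744.
Q̄ = (S₀/π) × [bracket] = (1361/π) × 0.963744 = 417.51 W/m².
Ratio Q̄_A / Q̄_B = 428.97 / 417.51 = 1.027.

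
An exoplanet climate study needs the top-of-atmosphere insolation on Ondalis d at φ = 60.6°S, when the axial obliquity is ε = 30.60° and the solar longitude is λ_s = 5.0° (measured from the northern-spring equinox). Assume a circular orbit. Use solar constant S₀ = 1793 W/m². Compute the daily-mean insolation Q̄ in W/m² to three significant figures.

Q̄ ≈ 246 W/m²

Solar declination: sin δ = sin ε · sin λ_s = sin 30.60° × sin 5.0° = 0.04437, so δ = +2.543°.
cos H₀ = −tan(-60.6°) tan(+2.543°) = 0.0788, H₀ = 1.4919 rad.
Bracket: H₀ sin φ sin δ + cos φ cos δ sin H₀ = 1.4919×-0.87121×0.04437 + 0.49090×0.99902×0.99689 = -0.057670 + 0.488894 = 0.431224.
Q̄ = (S₀/π) × [bracket] = (1793/π) × 0.431224 = 246.1 W/m².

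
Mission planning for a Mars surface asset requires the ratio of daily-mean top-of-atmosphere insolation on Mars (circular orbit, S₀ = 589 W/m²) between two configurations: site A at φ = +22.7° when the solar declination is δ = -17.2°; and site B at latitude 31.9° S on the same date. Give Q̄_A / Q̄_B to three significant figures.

Q̄_A / Q̄_B ≈ 0.662

— Configuration A (φ=+22.7°):
cos H₀ = −tan(+22.7°) tan(-17.200°) = 0.1295, H₀ = 1.4409 rad.
Bracket: H₀ sin φ sin δ + cos φ cos δ sin H₀ = 1.4409×0.38591×-0.29571 + 0.92254×0.95528×0.99158 = -0.164432 + 0.873864 = 0.709432.
Q̄ = (S₀/π) × [bracket] = (589/π) × 0.709432 = 133.01 W/m².
— Configuration B (φ=-31.9°):
cos H₀ = −tan(-31.9°) tan(-17.200°) = -0.1927, H₀ = 1.7647 rad.
Bracket: H₀ sin φ sin δ + cos φ cos δ sin H₀ = 1.7647×-0.52844×-0.29571 + 0.84897×0.95528×0.98126 = 0.275761 + 0.795806 = 1.071567.
Q̄ = (S₀/π) × [bracket] = (589/π) × 1.071567 = 200.90 W/m².
Ratio Q̄_A / Q̄_B = 133.01 / 200.90 = 0.6621.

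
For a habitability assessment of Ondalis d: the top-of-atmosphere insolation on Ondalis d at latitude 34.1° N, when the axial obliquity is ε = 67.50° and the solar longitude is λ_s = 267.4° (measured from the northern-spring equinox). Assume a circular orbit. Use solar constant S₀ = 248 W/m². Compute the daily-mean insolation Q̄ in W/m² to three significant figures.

Solar declination: sin δ = sin ε · sin λ_s = sin 67.50° × sin 267.4° = -0.92293, so δ = -67.358°.
cos H₀ = −tan(+34.1°) tan(-67.358°) = 1.6232 ≥ 1 ⇒ polar night, H₀ = 0 and Q̄ = 0.

Q̄ ≈ 0.00 W/m²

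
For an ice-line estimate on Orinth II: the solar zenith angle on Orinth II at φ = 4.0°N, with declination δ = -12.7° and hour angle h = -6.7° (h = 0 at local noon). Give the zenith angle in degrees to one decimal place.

cos θ_z = sin φ sin δ + cos φ cos δ cos h = -0.015336 + 0.966512 = 0.951176.
θ_z = arccos(0.951176) = 18.0°.

θ_z = 18.0°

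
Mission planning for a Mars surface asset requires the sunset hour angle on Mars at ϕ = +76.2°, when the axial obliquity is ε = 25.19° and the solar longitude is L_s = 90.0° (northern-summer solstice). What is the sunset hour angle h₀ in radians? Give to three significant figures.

Solar declination: sin δ = sin ε · sin L_s = sin 25.19° × sin 90.0° = 0.42562, so δ = +25.190°.
Sunrise equation: cos h₀ = −tan ϕ · tan δ = -1.9149 ≤ −1, so the Sun never sets (polar day) and h₀ = π.

h₀ = 3.14 rad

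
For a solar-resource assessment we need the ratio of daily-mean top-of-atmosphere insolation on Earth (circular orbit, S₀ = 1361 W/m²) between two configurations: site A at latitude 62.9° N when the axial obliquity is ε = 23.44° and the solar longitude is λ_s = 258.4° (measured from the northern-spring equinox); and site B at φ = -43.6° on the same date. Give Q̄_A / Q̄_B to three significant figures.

Q̄_A / Q̄_B ≈ 0.0251

— Configuration A (φ=+62.9°):
Solar declination: sin δ = sin ε · sin λ_s = sin 23.44° × sin 258.4° = -0.38966, so δ = -22.934°.
cos H₀ = −tan(+62.9°) tan(-22.934°) = 0.8268, H₀ = 0.5974 rad.
Bracket: H₀ sin φ sin δ + cos φ cos δ sin H₀ = 0.5974×0.89021×-0.38966 + 0.45554×0.92096×0.56246 = -0.207226 + 0.235971 = 0.028745.
Q̄ = (S₀/π) × [bracket] = (1361/π) × 0.028745 = 12.453 W/m².
— Configuration B (φ=-43.6°):
cos H₀ = −tan(-43.6°) tan(-22.934°) = -0.4029, H₀ = 1.9855 rad.
Bracket: H₀ sin φ sin δ + cos φ cos δ sin H₀ = 1.9855×-0.68962×-0.38966 + 0.72417×0.92096×0.91524 = 0.533538 + 0.610402 = 1.143940.
Q̄ = (S₀/π) × [bracket] = (1361/π) × 1.143940 = 495.58 W/m².
Ratio Q̄_A / Q̄_B = 12.453 / 495.58 = 0.02513.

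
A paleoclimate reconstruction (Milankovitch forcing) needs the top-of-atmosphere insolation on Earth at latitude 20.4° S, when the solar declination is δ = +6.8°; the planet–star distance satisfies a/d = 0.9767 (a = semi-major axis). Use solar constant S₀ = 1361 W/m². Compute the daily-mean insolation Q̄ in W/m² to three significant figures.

Q̄ ≈ 358 W/m²

cos H₀ = −tan(-20.4°) tan(+6.800°) = 0.0443, H₀ = 1.5264 rad.
Bracket: H₀ sin φ sin δ + cos φ cos δ sin H₀ = 1.5264×-0.34857×0.11840 + 0.93728×0.99297×0.99902 = -0.062996 + 0.929779 = 0.866783.
Inverse-square distance factor (a/d)² = 0.9767² = 0.953943.
Q̄ = (S₀/π) × 0.953943 × [bracket] = (1361/π) × 0.953943 × 0.866783 = 358.2 W/m².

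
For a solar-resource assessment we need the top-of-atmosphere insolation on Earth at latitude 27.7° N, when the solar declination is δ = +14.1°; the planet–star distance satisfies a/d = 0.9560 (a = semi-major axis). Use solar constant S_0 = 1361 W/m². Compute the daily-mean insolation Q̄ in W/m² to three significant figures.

Q̄ ≈ 413 W/m²

cos h₀ = −tan(+27.7°) tan(+14.100°) = -0.1319, h₀ = 1.7031 rad.
Bracket: h₀ sin ϕ sin δ + cos ϕ cos δ sin h₀ = 1.7031×0.46484×0.24362 + 0.88539×0.96987×0.99127 = 0.192866 + 0.851217 = 1.044083.
Inverse-square distance factor (a/d)² = 0.9560² = 0.913936.
Q̄ = (S_0/π) × 0.913936 × [bracket] = (1361/π) × 0.913936 × 1.044083 = 413.4 W/m².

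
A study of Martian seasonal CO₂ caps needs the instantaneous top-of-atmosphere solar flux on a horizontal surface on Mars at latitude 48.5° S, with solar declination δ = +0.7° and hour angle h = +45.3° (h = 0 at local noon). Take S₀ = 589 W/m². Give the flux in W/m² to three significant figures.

cos θ_z = sin φ sin δ + cos φ cos δ cos h = -0.009150 + 0.466049 = 0.456899.
Flux = S₀ · cos θ_z = 589 × 0.456899 = 269.1 W/m².

269 W/m²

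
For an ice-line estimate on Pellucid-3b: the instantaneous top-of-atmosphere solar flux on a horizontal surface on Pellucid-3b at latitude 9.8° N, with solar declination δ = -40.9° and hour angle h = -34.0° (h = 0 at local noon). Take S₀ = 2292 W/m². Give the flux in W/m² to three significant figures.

1.16e+03 W/m²

cos θ_z = sin φ sin δ + cos φ cos δ cos h = -0.111443 + 0.617487 = 0.506044.
Flux = S₀ · cos θ_z = 2292 × 0.506044 = 1160 W/m².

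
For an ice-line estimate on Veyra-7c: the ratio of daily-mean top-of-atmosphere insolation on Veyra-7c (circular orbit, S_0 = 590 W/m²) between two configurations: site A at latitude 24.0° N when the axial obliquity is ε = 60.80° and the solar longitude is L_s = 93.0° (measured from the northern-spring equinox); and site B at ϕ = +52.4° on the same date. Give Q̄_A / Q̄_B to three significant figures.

— Configuration A (ϕ=+24.0°):
Solar declination: sin δ = sin ε · sin L_s = sin 60.80° × sin 93.0° = 0.87173, so δ = +60.660°.
cos h₀ = −tan(+24.0°) tan(+60.660°) = -0.7921, h₀ = 2.4850 rad.
Bracket: h₀ sin ϕ sin δ + cos ϕ cos δ sin h₀ = 2.4850×0.40674×0.87173 + 0.91355×0.48999×0.61041 = 0.881100 + 0.273238 = 1.154338.
Q̄ = (S_0/π) × [bracket] = (590/π) × 1.154338 = 216.79 W/m².
— Configuration B (ϕ=+52.4°):
cos h₀ = −tan(+52.4°) tan(+60.660°) = -2.3101 ≤ −1 ⇒ polar day, h₀ = π.
Bracket: h₀ sin ϕ sin δ + cos ϕ cos δ sin h₀ = 3.1416×0.79229×0.87173 + 0.61015×0.48999×0.00000 = 2.169787 + 0.000000 = 2.169787.
Q̄ = (S_0/π) × [bracket] = (590/π) × 2.169787 = 407.49 W/m².
Ratio Q̄_A / Q̄_B = 216.79 / 407.49 = 0.5320.

Q̄_A / Q̄_B ≈ 0.532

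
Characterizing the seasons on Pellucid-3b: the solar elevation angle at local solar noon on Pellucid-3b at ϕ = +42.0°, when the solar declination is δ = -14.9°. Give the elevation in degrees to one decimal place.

33.1°

At local noon the hour angle is zero, so the zenith angle equals |ϕ − δ| = |+42.0° − (-14.900°)| = 56.900°.
Elevation = 90° − 56.900° = 33.1°.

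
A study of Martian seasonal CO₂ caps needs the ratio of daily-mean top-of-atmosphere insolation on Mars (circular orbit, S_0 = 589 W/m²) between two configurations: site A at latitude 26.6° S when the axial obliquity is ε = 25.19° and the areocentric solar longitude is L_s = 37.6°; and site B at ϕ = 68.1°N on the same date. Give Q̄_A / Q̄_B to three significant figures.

Q̄_A / Q̄_B ≈ 0.837

— Configuration A (ϕ=-26.6°):
sin δ = sin 25.19° × sin 37.6° = 0.25969, so δ = +15.052°.
cos h₀ = −tan(-26.6°) tan(+15.052°) = 0.1347, h₀ = 1.4357 rad.
Bracket: h₀ sin ϕ sin δ + cos ϕ cos δ sin h₀ = 1.4357×-0.44776×0.25969 + 0.89415×0.96569×0.99089 = -0.166941 + 0.855605 = 0.688664.
Q̄ = (S_0/π) × [bracket] = (589/π) × 0.688664 = 129.11 W/m².
— Configuration B (ϕ=+68.1°):
cos h₀ = −tan(+68.1°) tan(+15.052°) = -0.6690, h₀ = 2.3036 rad.
Bracket: h₀ sin ϕ sin δ + cos ϕ cos δ sin h₀ = 2.3036×0.92784×0.25969 + 0.37299×0.96569×0.74331 = 0.555054 + 0.267735 = 0.822789.
Q̄ = (S_0/π) × [bracket] = (589/π) × 0.822789 = 154.26 W/m².
Ratio Q̄_A / Q̄_B = 129.11 / 154.26 = 0.8370.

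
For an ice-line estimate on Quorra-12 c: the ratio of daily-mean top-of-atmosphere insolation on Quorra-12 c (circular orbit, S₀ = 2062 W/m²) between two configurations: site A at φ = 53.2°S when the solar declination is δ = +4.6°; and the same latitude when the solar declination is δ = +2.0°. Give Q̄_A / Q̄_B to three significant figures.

Q̄_A / Q̄_B ≈ 0.900

— Configuration A (φ=-53.2°):
cos H₀ = −tan(-53.2°) tan(+4.600°) = 0.1076, H₀ = 1.4630 rad.
Bracket: H₀ sin φ sin δ + cos φ cos δ sin H₀ = 1.4630×-0.80073×0.08020 + 0.59902×0.99678×0.99420 = -0.093952 + 0.593628 = 0.499676.
Q̄ = (S₀/π) × [bracket] = (2062/π) × 0.499676 = 327.96 W/m².
— Configuration B (φ=-53.2°):
cos H₀ = −tan(-53.2°) tan(+2.000°) = 0.0467, H₀ = 1.5241 rad.
Bracket: H₀ sin φ sin δ + cos φ cos δ sin H₀ = 1.5241×-0.80073×0.03490 + 0.59902×0.99939×0.99891 = -0.042592 + 0.598002 = 0.555410.
Q̄ = (S₀/π) × [bracket] = (2062/π) × 0.555410 = 364.55 W/m².
Ratio Q̄_A / Q̄_B = 327.96 / 364.55 = 0.8996.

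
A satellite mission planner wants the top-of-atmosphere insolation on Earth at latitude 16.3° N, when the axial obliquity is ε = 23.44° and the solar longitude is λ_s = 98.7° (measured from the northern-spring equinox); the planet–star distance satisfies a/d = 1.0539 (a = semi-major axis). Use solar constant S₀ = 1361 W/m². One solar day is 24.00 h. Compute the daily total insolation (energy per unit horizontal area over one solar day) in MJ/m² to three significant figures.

44.2 MJ/m²

Solar declination: sin δ = sin ε · sin λ_s = sin 23.44° × sin 98.7° = 0.39321, so δ = +23.154°.
cos H₀ = −tan(+16.3°) tan(+23.154°) = -0.1251, H₀ = 1.6962 rad.
Bracket: H₀ sin φ sin δ + cos φ cos δ sin H₀ = 1.6962×0.28067×0.39321 + 0.95981×0.91945×0.99215 = 0.187196 + 0.875570 = 1.062766.
Inverse-square distance factor (a/d)² = 1.0539² = 1.110705.
Q̄ = (S₀/π) × 1.110705 × [bracket] = (1361/π) × 1.110705 × 1.062766 = 511.38 W/m².
Daily total = Q̄ × 24.00 h × 3600 s/h = 511.38 × 24.00 × 3600 / 10⁶ = 44.18 MJ/m².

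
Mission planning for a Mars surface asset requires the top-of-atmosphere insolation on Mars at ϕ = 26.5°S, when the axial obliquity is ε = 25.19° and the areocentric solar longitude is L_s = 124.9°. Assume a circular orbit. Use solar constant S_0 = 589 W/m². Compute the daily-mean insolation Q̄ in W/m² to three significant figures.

Q̄ ≈ 114 W/m²

sin δ = sin 25.19° × sin 124.9° = 0.34907, so δ = +20.431°.
cos h₀ = −tan(-26.5°) tan(+20.431°) = 0.1857, h₀ = 1.3840 rad.
Bracket: h₀ sin ϕ sin δ + cos ϕ cos δ sin h₀ = 1.3840×-0.44620×0.34907 + 0.89493×0.93710×0.98260 = -0.215565 + 0.824047 = 0.608482.
Q̄ = (S_0/π) × [bracket] = (589/π) × 0.608482 = 114.1 W/m².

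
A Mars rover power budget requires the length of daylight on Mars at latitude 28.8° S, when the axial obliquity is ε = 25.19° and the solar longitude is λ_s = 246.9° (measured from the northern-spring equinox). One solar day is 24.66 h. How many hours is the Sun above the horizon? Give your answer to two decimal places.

14.18 h

Solar declination: sin δ = sin ε · sin λ_s = sin 25.19° × sin 246.9° = -0.39150, so δ = -23.048°.
cos H₀ = −tan φ · tan δ = −tan(-28.8°) × tan(-23.048°) = -0.2339, so H₀ = 1.8069 rad = 103.53°.
Daylight = 2H₀/(2π) × 24.66 h = (1.8069/π) × 24.66 = 14.18 h.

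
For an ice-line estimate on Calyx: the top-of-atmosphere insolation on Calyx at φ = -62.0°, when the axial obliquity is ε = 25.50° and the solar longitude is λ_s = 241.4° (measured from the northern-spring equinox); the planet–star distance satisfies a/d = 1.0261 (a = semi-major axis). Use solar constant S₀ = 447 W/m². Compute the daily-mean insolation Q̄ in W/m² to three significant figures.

Solar declination: sin δ = sin ε · sin λ_s = sin 25.50° × sin 241.4° = -0.37798, so δ = -22.209°.
cos H₀ = −tan(-62.0°) tan(-22.209°) = -0.7678, H₀ = 2.4463 rad.
Bracket: H₀ sin φ sin δ + cos φ cos δ sin H₀ = 2.4463×-0.88295×-0.37798 + 0.46947×0.92581×0.64064 = 0.816422 + 0.278448 = 1.094870.
Inverse-square distance factor (a/d)² = 1.0261² = 1.052881.
Q̄ = (S₀/π) × 1.052881 × [bracket] = (447/π) × 1.052881 × 1.094870 = 164.0 W/m².

Q̄ ≈ 164 W/m²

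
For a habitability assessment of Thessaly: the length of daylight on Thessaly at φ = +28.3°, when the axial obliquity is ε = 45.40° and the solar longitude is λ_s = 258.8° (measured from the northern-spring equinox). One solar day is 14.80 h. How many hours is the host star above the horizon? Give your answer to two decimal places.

Solar declination: sin δ = sin ε · sin λ_s = sin 45.40° × sin 258.8° = -0.69847, so δ = -44.304°.
cos H₀ = −tan φ · tan δ = −tan(+28.3°) × tan(-44.304°) = 0.5255, so H₀ = 1.0175 rad = 58.30°.
Daylight = 2H₀/(2π) × 14.80 h = (1.0175/π) × 14.80 = 4.79 h.

4.79 h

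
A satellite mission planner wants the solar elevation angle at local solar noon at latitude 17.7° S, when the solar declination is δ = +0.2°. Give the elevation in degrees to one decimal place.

At local noon the hour angle is zero, so the zenith angle equals |φ − δ| = |-17.7° − (+0.200°)| = 17.900°.
Elevation = 90° − 17.900° = 72.1°.

72.1°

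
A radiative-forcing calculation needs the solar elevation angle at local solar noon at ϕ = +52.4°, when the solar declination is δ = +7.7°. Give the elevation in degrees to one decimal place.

At local noon the hour angle is zero, so the zenith angle equals |ϕ − δ| = |+52.4° − (+7.700°)| = 44.700°.
Elevation = 90° − 44.700° = 45.3°.

45.3°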